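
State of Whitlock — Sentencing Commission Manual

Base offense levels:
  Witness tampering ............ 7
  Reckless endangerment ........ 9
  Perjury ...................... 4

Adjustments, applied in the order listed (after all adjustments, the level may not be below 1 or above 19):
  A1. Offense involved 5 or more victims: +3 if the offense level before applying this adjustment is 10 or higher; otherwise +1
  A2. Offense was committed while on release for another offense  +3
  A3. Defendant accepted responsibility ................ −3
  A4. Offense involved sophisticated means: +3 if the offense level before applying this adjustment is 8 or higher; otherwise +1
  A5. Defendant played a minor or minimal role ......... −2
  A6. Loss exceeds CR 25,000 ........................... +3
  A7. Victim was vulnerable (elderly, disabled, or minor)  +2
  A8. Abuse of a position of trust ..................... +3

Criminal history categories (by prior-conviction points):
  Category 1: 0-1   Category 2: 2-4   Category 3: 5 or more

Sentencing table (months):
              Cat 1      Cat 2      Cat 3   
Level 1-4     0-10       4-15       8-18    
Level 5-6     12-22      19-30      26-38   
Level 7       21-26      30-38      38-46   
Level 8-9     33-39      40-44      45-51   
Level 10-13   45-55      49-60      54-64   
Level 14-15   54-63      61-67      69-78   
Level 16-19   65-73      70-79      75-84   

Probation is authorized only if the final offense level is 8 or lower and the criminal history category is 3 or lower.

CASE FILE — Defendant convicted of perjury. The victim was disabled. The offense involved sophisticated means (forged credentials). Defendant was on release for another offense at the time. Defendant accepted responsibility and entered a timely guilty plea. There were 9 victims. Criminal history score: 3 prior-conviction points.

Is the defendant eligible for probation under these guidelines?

Base offense level for perjury: 4.
A1 applies (level before this adjustment is 4 < 10, so +1): 4 + 1 = 5.
A2 applies: 5 + 3 = 8.
A3 applies: 8 − 3 = 5.
A4 applies (level before this adjustment is 5 < 8, so +1): 5 + 1 = 6.
A5 does not apply.
A6 does not apply.
A7 applies: 6 + 2 = 8.
A8 does not apply.
Final offense level: 8.
Criminal history: 3 prior points → Category 2 (2-4).
Level 8 falls in the 8-9 band.
Grid: Level 8-9 × Category 2 = 40-44 months.
Probation check: level 8 ≤ 8 and category 2 ≤ 3 → eligible.

Yes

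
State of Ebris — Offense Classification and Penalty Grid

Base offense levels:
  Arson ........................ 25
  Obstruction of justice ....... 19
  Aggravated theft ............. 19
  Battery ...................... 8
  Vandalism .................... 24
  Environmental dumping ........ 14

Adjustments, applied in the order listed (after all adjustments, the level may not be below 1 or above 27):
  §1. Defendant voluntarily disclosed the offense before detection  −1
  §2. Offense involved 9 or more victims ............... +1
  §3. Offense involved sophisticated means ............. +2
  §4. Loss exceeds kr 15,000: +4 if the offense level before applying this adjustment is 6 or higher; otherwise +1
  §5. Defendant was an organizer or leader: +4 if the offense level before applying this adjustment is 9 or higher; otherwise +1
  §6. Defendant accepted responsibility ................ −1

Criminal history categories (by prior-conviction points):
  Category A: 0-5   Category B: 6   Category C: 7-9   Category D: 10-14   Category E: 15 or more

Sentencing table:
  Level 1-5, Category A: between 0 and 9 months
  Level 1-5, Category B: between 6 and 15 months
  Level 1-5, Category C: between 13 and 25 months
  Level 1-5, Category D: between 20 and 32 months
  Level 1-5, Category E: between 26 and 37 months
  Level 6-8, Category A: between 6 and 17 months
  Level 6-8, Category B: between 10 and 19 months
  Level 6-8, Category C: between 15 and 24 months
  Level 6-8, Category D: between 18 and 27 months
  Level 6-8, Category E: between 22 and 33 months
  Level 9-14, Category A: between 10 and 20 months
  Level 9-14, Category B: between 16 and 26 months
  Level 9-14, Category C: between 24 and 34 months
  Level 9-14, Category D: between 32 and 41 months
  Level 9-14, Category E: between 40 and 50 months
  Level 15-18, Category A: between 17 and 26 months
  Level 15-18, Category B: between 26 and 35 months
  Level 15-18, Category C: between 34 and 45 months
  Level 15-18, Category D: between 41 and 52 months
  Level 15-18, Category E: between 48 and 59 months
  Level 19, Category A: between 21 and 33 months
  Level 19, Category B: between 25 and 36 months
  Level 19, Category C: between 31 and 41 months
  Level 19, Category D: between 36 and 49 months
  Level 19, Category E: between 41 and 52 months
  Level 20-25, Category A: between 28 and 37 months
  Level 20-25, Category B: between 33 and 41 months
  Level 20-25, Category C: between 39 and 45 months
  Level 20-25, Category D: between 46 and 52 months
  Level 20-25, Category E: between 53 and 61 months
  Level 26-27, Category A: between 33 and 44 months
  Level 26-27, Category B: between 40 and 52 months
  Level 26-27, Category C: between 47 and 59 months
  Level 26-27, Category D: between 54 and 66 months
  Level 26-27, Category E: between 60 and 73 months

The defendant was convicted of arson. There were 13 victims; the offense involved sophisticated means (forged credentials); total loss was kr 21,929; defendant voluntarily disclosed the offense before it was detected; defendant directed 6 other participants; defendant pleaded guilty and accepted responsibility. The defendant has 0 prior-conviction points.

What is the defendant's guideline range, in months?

33-44 months

Base offense level for arson: 25.
§1 applies: 25 − 1 = 24.
§2 applies: 24 + 1 = 25.
§3 applies: 25 + 2 = 27.
§4 applies (level before this adjustment is 27 ≥ 6, so +4): 27 + 4 = 31.
§5 applies (level before this adjustment is 31 ≥ 9, so +4): 31 + 4 = 35.
§6 applies: 35 − 1 = 34.
Level 34 exceeds the maximum of 27; capped at 27.
Final offense level: 27.
Criminal history: 0 prior points → Category A (0-5).
Level 27 falls in the 26-27 band.
Grid: Level 26-27 × Category A = 33-44 months.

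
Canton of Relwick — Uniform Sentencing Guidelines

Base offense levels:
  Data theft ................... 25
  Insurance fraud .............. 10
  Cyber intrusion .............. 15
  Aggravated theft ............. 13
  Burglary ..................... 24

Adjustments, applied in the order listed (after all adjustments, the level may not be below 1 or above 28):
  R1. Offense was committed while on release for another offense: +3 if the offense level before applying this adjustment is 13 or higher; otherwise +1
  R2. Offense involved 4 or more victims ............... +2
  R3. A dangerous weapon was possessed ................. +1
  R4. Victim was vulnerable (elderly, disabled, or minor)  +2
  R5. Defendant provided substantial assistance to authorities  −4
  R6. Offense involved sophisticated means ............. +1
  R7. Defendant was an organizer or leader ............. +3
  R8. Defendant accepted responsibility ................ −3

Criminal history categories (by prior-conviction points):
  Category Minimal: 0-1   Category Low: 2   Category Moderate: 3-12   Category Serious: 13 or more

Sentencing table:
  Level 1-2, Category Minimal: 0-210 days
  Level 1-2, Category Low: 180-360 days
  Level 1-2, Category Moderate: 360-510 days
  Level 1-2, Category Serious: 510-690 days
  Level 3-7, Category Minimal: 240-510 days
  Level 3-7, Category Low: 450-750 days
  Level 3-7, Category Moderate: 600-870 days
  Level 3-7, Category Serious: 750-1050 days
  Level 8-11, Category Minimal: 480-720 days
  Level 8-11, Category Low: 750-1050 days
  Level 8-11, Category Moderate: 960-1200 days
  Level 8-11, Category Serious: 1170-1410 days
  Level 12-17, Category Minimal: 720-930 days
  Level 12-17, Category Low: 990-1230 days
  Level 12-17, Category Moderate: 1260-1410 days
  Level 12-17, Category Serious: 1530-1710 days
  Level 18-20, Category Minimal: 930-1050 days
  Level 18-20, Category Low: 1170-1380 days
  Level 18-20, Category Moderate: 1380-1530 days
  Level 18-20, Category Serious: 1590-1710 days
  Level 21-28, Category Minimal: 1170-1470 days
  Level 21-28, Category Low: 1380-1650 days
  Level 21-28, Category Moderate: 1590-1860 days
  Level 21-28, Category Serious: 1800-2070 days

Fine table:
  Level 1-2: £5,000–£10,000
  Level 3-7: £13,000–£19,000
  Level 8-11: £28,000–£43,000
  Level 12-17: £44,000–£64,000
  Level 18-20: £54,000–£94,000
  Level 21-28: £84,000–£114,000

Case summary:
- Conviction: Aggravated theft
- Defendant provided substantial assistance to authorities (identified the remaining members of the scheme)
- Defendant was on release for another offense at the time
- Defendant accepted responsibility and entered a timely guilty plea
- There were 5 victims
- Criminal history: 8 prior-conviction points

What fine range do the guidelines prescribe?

£28,000–£43,000

Base offense level for aggravated theft: 13.
R1 applies (level before this adjustment is 13 ≥ 13, so +3): 13 + 3 = 16.
R2 applies: 16 + 2 = 18.
R3 does not apply.
R5 applies: 18 − 4 = 14.
R7 does not apply.
R8 applies: 14 − 3 = 11.
Final offense level: 11.
Level 11 falls in the 8-11 band.
Fine table: Level 8-11 → £28,000–£43,000.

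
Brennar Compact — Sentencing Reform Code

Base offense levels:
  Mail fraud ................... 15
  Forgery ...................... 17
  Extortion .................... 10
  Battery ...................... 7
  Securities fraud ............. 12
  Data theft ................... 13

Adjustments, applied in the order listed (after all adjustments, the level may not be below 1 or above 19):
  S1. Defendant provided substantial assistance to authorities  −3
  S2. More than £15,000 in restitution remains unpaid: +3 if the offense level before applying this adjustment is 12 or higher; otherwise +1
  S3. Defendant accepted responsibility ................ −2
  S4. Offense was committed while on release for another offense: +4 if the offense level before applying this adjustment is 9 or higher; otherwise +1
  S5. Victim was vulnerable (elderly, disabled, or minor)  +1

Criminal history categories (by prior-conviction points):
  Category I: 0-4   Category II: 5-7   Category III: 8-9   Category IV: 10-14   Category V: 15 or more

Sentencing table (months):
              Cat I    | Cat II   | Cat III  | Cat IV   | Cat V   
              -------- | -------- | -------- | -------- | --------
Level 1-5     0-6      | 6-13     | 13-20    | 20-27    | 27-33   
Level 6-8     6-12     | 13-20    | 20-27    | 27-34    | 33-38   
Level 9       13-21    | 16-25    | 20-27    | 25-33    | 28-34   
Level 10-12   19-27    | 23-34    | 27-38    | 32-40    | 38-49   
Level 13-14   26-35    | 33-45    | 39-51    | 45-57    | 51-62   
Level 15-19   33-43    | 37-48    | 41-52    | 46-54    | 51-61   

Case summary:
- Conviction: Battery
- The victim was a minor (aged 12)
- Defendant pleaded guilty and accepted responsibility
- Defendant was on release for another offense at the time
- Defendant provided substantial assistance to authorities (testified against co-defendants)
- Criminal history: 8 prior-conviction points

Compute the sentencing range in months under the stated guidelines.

Base offense level for battery: 7.
S1 applies: 7 − 3 = 4.
S3 applies: 4 − 2 = 2.
S4 applies (level before this adjustment is 2 < 9, so +1): 2 + 1 = 3.
S5 applies: 3 + 1 = 4.
Final offense level: 4.
Criminal history: 8 prior points → Category III (8-9).
Level 4 falls in the 1-5 band.
Grid: Level 1-5 × Category III = 13-20 months.

13-20 months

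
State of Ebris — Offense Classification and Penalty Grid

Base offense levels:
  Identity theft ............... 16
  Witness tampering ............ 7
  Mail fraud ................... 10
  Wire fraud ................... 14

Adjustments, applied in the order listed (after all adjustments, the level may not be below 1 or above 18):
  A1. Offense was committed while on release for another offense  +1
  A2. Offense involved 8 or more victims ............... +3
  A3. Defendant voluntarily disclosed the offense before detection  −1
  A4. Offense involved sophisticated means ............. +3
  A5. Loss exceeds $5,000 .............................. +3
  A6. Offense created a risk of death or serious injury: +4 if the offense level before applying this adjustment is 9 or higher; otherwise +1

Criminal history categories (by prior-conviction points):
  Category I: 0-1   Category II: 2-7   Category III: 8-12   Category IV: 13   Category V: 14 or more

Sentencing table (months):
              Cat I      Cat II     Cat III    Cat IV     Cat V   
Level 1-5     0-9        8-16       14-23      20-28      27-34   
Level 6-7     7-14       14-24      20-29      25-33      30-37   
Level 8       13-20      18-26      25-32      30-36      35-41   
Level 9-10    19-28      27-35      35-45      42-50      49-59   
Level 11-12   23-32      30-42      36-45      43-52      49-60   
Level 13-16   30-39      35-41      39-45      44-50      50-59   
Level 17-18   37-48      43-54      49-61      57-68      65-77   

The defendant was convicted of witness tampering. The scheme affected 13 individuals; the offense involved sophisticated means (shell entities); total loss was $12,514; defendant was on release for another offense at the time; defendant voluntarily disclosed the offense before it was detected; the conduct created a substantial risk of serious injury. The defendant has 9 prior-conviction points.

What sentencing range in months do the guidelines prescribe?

Base offense level for witness tampering: 7.
A1 applies: 7 + 1 = 8.
A2 applies: 8 + 3 = 11.
A3 applies: 11 − 1 = 10.
A4 applies: 10 + 3 = 13.
A5 applies: 13 + 3 = 16.
A6 applies (level before this adjustment is 16 ≥ 9, so +4): 16 + 4 = 20.
Level 20 exceeds the maximum of 18; capped at 18.
Final offense level: 18.
Criminal history: 9 prior points → Category III (8-12).
Level 18 falls in the 17-18 band.
Grid: Level 17-18 × Category III = 49-61 months.

49-61 months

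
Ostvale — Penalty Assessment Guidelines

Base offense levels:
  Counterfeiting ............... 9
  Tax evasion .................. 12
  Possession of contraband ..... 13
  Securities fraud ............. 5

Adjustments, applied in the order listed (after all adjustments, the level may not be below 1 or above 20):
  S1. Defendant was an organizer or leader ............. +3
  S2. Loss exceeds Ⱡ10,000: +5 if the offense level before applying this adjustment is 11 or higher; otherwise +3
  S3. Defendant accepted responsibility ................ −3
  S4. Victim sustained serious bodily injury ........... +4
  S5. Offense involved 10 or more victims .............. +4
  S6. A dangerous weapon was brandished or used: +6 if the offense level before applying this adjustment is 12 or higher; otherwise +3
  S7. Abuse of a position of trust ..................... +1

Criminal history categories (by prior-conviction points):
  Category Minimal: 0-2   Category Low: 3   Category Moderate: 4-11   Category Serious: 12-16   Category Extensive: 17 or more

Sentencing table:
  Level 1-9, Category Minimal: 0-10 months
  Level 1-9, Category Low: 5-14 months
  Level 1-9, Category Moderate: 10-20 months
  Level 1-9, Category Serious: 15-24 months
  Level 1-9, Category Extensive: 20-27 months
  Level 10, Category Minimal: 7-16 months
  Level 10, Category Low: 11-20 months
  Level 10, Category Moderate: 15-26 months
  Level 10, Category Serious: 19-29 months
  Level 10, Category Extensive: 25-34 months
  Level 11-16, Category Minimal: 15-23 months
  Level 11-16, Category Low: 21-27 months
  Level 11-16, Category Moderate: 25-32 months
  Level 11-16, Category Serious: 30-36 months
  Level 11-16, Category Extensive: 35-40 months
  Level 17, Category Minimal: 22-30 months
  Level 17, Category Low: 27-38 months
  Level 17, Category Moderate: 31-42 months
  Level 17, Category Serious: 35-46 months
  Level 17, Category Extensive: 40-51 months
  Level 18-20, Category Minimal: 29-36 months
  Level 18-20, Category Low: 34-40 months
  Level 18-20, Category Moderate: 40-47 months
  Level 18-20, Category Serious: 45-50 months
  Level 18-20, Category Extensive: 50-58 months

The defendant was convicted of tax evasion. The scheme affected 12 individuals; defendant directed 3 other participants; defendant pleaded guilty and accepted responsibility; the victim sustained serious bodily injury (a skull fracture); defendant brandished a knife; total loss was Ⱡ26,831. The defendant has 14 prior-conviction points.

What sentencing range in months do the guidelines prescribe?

Base offense level for tax evasion: 12.
S1 applies: 12 + 3 = 15.
S2 applies (level before this adjustment is 15 ≥ 11, so +5): 15 + 5 = 20.
S3 applies: 20 − 3 = 17.
S4 applies: 17 + 4 = 21.
S5 applies: 21 + 4 = 25.
S6 applies (level before this adjustment is 25 ≥ 12, so +6): 25 + 6 = 31.
Level 31 exceeds the maximum of 20; capped at 20.
Final offense level: 20.
Criminal history: 14 prior points → Category Serious (12-16).
Level 20 falls in the 18-20 band.
Grid: Level 18-20 × Category Serious = 45-50 months.

45-50 months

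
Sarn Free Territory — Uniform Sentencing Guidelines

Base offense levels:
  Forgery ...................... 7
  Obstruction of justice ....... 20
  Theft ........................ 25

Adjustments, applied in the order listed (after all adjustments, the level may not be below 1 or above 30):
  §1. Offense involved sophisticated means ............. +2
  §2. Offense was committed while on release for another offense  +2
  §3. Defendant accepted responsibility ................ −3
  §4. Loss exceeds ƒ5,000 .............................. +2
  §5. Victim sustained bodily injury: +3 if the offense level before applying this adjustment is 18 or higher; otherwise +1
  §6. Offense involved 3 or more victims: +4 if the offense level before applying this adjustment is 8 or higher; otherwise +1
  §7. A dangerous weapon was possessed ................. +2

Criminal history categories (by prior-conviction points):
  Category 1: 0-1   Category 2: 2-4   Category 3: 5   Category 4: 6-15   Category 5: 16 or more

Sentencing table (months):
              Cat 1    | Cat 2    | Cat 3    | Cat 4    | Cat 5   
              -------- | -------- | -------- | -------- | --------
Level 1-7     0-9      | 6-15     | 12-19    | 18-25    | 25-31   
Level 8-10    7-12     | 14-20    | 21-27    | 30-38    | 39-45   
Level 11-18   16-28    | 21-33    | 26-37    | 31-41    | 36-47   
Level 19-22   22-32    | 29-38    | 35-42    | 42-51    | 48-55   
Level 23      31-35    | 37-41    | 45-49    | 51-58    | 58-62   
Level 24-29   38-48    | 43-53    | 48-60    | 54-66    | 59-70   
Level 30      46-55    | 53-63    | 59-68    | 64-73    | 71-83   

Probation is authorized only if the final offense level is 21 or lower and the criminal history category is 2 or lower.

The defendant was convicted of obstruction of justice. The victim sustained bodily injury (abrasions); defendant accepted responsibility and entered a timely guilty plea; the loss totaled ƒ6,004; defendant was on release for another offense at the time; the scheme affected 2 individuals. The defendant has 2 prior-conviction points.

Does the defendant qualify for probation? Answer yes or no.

No

Base offense level for obstruction of justice: 20.
§2 applies: 20 + 2 = 22.
§3 applies: 22 − 3 = 19.
§4 applies: 19 + 2 = 21.
§5 applies (level before this adjustment is 21 ≥ 18, so +3): 21 + 3 = 24.
§6 does not apply.
§7 does not apply.
Final offense level: 24.
Criminal history: 2 prior points → Category 2 (2-4).
Level 24 falls in the 24-29 band.
Grid: Level 24-29 × Category 2 = 43-53 months.
Probation check: level 24 > 21 and category 2 ≤ 2 → not eligible.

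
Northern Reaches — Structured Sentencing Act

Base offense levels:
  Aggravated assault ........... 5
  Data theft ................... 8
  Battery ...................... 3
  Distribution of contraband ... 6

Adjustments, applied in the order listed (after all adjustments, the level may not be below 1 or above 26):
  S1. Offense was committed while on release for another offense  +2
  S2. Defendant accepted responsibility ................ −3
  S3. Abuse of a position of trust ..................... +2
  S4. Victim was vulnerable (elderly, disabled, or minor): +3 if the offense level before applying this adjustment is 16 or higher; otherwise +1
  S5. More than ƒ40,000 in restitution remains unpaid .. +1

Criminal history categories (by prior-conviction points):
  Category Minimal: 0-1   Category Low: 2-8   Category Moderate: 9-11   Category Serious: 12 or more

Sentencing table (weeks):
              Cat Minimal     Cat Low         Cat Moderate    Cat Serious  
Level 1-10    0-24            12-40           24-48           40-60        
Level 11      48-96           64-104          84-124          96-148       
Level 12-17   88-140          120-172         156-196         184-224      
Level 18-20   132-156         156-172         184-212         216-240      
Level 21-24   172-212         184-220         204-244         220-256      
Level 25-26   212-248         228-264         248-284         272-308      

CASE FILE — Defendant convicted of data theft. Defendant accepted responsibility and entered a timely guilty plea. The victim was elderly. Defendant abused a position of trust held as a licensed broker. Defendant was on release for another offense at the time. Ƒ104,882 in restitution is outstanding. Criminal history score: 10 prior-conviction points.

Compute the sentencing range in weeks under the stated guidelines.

Base offense level for data theft: 8.
S1 applies: 8 + 2 = 10.
S2 applies: 10 − 3 = 7.
S3 applies: 7 + 2 = 9.
S4 applies (level before this adjustment is 9 < 16, so +1): 9 + 1 = 10.
S5 applies: 10 + 1 = 11.
Final offense level: 11.
Criminal history: 10 prior points → Category Moderate (9-11).
Level 11 falls in the 11 band.
Grid: Level 11 × Category Moderate = 84-124 weeks.

84-124 weeks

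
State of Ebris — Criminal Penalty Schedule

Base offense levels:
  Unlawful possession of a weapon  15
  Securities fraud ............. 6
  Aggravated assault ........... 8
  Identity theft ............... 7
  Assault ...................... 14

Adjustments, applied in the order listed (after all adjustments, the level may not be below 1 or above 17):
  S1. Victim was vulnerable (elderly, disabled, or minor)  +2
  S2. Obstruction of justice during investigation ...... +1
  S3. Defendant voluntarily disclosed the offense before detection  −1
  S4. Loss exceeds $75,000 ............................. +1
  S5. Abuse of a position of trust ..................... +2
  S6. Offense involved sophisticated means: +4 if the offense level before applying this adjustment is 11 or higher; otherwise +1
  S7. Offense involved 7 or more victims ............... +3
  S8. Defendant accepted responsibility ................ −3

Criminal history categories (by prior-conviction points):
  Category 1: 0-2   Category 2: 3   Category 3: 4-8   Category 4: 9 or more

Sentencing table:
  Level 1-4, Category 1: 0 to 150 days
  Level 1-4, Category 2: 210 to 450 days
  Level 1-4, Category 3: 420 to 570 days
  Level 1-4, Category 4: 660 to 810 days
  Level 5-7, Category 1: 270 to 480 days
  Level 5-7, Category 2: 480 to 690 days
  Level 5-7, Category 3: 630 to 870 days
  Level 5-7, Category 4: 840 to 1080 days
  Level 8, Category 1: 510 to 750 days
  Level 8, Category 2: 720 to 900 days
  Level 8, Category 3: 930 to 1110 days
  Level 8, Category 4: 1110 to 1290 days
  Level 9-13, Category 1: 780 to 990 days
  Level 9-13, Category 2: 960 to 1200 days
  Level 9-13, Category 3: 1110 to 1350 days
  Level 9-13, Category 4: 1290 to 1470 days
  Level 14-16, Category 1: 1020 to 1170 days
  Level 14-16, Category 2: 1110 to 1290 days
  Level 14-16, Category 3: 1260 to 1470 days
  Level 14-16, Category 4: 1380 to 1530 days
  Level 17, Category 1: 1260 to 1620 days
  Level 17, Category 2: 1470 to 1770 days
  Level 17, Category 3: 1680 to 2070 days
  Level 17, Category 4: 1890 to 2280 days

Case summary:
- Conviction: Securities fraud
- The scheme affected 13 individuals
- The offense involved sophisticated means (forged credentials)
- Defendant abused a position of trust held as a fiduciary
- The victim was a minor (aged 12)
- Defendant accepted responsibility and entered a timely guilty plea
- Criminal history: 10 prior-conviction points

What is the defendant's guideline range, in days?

Base offense level for securities fraud: 6.
S1 applies: 6 + 2 = 8.
S2 does not apply.
S3 does not apply.
S5 applies: 8 + 2 = 10.
S6 applies (level before this adjustment is 10 < 11, so +1): 10 + 1 = 11.
S7 applies: 11 + 3 = 14.
S8 applies: 14 − 3 = 11.
Final offense level: 11.
Criminal history: 10 prior points → Category 4 (9+).
Level 11 falls in the 9-13 band.
Grid: Level 9-13 × Category 4 = 1290-1470 days.

1290-1470 days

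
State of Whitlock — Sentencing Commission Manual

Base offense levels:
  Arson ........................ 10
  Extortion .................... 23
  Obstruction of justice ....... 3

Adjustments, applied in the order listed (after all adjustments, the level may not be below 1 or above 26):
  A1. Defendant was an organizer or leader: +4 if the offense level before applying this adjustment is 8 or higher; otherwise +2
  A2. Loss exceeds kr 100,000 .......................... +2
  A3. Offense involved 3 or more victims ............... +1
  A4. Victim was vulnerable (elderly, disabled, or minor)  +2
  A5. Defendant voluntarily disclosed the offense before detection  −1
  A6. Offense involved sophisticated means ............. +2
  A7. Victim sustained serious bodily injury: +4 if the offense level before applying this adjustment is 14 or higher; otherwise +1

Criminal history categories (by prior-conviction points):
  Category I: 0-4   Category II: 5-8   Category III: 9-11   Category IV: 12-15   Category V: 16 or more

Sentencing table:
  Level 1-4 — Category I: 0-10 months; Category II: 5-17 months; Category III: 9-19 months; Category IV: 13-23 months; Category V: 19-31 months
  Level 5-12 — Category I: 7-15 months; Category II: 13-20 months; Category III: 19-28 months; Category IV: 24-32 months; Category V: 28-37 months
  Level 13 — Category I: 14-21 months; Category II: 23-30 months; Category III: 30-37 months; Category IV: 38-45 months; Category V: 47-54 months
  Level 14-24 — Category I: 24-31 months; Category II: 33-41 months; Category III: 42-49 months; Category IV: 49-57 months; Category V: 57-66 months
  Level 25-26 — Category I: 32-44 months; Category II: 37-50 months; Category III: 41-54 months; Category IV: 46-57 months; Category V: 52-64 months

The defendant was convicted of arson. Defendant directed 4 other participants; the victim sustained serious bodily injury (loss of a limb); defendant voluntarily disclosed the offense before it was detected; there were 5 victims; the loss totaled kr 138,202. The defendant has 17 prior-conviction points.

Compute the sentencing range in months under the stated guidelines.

Base offense level for arson: 10.
A1 applies (level before this adjustment is 10 ≥ 8, so +4): 10 + 4 = 14.
A2 applies: 14 + 2 = 16.
A3 applies: 16 + 1 = 17.
A5 applies: 17 − 1 = 16.
A7 applies (level before this adjustment is 16 ≥ 14, so +4): 16 + 4 = 20.
Final offense level: 20.
Criminal history: 17 prior points → Category V (16+).
Level 20 falls in the 14-24 band.
Grid: Level 14-24 × Category V = 57-66 months.

57-66 months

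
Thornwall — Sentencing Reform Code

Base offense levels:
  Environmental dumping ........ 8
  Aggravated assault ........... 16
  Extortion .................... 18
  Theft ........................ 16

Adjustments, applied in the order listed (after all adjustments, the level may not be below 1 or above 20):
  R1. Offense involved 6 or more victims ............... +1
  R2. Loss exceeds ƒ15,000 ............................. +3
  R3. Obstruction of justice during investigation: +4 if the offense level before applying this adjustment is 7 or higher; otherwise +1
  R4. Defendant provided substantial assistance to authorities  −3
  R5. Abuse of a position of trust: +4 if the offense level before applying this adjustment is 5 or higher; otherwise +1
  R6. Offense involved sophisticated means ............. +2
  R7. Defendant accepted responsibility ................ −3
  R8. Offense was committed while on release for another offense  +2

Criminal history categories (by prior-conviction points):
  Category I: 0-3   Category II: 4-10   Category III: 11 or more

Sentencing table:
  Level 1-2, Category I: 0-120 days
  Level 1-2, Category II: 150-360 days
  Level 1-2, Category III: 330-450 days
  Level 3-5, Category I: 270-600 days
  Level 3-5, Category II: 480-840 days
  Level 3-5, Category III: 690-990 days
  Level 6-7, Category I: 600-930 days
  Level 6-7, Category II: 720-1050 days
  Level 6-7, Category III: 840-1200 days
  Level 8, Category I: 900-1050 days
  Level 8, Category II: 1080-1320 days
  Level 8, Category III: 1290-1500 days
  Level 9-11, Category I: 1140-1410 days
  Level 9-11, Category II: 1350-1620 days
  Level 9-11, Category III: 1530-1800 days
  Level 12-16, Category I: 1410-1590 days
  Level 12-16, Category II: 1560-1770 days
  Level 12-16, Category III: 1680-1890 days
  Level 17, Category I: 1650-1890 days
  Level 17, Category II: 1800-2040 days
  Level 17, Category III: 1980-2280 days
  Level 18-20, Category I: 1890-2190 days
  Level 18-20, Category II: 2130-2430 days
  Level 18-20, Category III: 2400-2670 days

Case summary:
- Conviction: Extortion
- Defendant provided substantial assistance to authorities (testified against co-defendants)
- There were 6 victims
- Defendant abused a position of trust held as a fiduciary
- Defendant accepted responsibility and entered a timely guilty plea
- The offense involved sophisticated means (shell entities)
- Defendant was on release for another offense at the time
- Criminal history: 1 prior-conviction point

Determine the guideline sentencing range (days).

Base offense level for extortion: 18.
R1 applies: 18 + 1 = 19.
R2 does not apply.
R3 does not apply.
R4 applies: 19 − 3 = 16.
R5 applies (level before this adjustment is 16 ≥ 5, so +4): 16 + 4 = 20.
R6 applies: 20 + 2 = 22.
R7 applies: 22 − 3 = 19.
R8 applies: 19 + 2 = 21.
Level 21 exceeds the maximum of 20; capped at 20.
Final offense level: 20.
Criminal history: 1 prior point → Category I (0-3).
Level 20 falls in the 18-20 band.
Grid: Level 18-20 × Category I = 1890-2190 days.

1890-2190 days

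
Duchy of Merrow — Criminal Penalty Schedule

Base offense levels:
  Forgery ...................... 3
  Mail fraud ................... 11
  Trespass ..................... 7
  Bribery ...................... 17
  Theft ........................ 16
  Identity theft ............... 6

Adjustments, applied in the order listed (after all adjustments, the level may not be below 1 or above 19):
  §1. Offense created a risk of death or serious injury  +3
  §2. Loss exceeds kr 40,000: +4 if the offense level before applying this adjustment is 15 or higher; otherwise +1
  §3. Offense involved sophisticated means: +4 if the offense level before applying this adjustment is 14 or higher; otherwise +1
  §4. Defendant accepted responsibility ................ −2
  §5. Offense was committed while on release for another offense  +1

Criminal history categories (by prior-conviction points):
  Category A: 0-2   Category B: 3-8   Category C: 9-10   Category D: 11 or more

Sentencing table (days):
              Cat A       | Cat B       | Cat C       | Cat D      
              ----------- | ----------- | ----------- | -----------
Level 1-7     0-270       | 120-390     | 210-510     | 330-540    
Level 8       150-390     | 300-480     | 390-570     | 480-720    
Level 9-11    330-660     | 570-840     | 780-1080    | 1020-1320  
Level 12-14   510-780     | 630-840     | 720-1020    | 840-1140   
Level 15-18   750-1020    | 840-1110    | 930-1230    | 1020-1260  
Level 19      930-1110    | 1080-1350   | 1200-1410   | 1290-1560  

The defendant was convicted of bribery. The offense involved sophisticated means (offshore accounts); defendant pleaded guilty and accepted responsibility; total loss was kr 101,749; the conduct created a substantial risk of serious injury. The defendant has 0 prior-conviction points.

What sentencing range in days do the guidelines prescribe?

Base offense level for bribery: 17.
§1 applies: 17 + 3 = 20.
§2 applies (level before this adjustment is 20 ≥ 15, so +4): 20 + 4 = 24.
§3 applies (level before this adjustment is 24 ≥ 14, so +4): 24 + 4 = 28.
§4 applies: 28 − 2 = 26.
§5 does not apply.
Level 26 exceeds the maximum of 19; capped at 19.
Final offense level: 19.
Criminal history: 0 prior points → Category A (0-2).
Level 19 falls in the 19 band.
Grid: Level 19 × Category A = 930-1110 days.

930-1110 days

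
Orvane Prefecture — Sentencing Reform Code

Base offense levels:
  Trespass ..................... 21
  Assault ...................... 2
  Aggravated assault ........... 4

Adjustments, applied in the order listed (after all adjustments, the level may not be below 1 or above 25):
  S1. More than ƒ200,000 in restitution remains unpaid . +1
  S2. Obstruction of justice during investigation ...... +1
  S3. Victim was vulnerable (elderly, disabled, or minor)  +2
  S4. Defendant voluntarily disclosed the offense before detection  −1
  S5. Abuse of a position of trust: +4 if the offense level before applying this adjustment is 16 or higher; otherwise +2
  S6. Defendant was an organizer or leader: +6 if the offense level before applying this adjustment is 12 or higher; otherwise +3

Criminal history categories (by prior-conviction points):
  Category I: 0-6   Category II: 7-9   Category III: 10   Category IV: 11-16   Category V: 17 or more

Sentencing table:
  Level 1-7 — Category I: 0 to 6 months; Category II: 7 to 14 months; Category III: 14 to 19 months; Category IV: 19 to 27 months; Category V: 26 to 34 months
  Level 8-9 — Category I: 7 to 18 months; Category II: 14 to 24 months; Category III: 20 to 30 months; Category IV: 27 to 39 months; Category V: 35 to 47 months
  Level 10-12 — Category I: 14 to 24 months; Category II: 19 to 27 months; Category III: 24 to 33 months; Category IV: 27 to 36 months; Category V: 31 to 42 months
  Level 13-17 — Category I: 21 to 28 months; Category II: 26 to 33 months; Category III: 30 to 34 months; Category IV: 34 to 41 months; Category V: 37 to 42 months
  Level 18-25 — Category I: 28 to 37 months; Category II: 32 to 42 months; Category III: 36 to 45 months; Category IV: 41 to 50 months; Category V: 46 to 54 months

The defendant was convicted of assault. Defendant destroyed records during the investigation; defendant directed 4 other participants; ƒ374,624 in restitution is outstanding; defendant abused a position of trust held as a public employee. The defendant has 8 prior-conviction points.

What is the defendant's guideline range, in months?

14-24 months

Base offense level for assault: 2.
S1 applies: 2 + 1 = 3.
S2 applies: 3 + 1 = 4.
S4 does not apply.
S5 applies (level before this adjustment is 4 < 16, so +2): 4 + 2 = 6.
S6 applies (level before this adjustment is 6 < 12, so +3): 6 + 3 = 9.
Final offense level: 9.
Criminal history: 8 prior points → Category II (7-9).
Level 9 falls in the 8-9 band.
Grid: Level 8-9 × Category II = 14-24 months.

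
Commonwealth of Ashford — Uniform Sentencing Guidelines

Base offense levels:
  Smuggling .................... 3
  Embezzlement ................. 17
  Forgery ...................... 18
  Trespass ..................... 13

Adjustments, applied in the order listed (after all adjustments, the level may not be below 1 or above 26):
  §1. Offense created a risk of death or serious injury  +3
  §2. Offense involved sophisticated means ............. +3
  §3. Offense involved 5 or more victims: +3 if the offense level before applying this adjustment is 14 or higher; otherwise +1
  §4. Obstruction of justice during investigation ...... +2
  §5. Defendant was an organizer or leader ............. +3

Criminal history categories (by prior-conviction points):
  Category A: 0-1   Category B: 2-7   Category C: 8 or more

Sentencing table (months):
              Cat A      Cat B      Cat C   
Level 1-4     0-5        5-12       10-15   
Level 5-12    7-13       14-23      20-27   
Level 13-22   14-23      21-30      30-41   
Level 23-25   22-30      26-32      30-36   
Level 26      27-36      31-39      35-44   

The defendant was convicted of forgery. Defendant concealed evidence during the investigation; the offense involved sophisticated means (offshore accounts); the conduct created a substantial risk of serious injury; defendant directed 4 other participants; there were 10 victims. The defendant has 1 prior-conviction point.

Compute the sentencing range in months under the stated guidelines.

Base offense level for forgery: 18.
§1 applies: 18 + 3 = 21.
§2 applies: 21 + 3 = 24.
§3 applies (level before this adjustment is 24 ≥ 14, so +3): 24 + 3 = 27.
§4 applies: 27 + 2 = 29.
§5 applies: 29 + 3 = 32.
Level 32 exceeds the maximum of 26; capped at 26.
Final offense level: 26.
Criminal history: 1 prior point → Category A (0-1).
Level 26 falls in the 26 band.
Grid: Level 26 × Category A = 27-36 months.

27-36 months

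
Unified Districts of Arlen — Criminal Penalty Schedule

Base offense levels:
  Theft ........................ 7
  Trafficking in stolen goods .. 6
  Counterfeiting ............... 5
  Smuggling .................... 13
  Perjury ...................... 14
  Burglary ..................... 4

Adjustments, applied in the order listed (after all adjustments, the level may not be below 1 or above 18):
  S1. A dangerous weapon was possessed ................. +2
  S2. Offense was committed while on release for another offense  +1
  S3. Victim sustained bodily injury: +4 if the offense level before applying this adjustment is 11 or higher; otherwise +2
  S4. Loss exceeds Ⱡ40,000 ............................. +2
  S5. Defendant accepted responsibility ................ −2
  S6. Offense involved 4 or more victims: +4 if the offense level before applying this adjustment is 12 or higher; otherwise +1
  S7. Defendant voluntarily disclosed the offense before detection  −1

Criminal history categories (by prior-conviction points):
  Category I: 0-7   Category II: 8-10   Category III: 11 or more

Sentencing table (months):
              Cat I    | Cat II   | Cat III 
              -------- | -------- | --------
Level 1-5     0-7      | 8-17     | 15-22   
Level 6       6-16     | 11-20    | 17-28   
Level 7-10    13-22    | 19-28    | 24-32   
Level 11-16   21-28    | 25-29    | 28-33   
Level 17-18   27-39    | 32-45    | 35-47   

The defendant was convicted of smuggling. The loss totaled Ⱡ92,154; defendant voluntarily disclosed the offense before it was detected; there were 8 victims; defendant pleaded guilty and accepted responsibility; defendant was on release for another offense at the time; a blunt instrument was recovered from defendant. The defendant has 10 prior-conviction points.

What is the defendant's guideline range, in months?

Base offense level for smuggling: 13.
S1 applies: 13 + 2 = 15.
S2 applies: 15 + 1 = 16.
S3 does not apply.
S4 applies: 16 + 2 = 18.
S5 applies: 18 − 2 = 16.
S6 applies (level before this adjustment is 16 ≥ 12, so +4): 16 + 4 = 20.
S7 applies: 20 − 1 = 19.
Level 19 exceeds the maximum of 18; capped at 18.
Final offense level: 18.
Criminal history: 10 prior points → Category II (8-10).
Level 18 falls in the 17-18 band.
Grid: Level 17-18 × Category II = 32-45 months.

32-45 months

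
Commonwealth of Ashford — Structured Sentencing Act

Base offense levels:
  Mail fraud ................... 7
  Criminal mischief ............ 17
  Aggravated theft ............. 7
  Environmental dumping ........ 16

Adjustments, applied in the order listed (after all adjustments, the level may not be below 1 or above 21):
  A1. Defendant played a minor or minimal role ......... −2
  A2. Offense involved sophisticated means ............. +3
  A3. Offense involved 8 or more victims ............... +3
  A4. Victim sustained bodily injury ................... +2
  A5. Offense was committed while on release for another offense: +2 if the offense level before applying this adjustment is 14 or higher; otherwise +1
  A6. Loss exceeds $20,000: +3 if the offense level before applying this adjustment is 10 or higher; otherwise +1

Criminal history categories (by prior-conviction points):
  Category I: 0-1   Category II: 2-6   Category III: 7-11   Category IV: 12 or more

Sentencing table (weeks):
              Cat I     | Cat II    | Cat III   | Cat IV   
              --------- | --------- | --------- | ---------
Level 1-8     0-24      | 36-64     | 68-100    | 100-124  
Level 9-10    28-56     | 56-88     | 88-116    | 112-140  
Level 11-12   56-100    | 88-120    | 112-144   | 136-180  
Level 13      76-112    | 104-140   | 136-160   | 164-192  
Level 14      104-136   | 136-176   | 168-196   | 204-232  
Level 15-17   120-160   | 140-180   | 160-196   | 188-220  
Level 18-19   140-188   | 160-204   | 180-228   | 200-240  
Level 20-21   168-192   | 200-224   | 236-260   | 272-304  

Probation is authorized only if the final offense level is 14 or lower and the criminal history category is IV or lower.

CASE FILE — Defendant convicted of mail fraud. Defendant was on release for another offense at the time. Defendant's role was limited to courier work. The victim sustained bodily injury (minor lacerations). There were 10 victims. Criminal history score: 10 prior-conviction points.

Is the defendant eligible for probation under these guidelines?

Yes

Base offense level for mail fraud: 7.
A1 applies: 7 − 2 = 5.
A3 applies: 5 + 3 = 8.
A4 applies: 8 + 2 = 10.
A5 applies (level before this adjustment is 10 < 14, so +1): 10 + 1 = 11.
Final offense level: 11.
Criminal history: 10 prior points → Category III (7-11).
Level 11 falls in the 11-12 band.
Grid: Level 11-12 × Category III = 112-144 weeks.
Probation check: level 11 ≤ 14 and category III ≤ IV → eligible.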